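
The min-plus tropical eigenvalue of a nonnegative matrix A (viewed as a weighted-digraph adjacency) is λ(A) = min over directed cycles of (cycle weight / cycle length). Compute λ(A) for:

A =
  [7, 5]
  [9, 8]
λ(A) = 7

Enumerate directed cycles and compute their means (weight / length). Sample:
  cycle 0 → 0: weight = 7, length = 1, mean = 7/1 ≈ 7.000
  cycle 1 → 1: weight = 8, length = 1, mean = 8/1 ≈ 8.000
  cycle 0 → 1 → 0: weight = 14, length = 2, mean = 14/2 ≈ 7.000
  cycle 1 → 0 → 1: weight = 14, length = 2, mean = 14/2 ≈ 7.000
Minimum mean = 7.000, attained e.g. along the cycle 0 → 0 with weight 7 and length 1. So λ(A) = 7/1 = 7.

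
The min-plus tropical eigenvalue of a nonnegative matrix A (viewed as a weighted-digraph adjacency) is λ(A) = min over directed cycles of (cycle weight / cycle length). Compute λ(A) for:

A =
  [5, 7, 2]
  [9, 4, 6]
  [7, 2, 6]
λ(A) = 4

Enumerate directed cycles and compute their means (weight / length). Sample:
  cycle 0 → 0: weight = 5, length = 1, mean = 5/1 ≈ 5.000
  cycle 1 → 1: weight = 4, length = 1, mean = 4/1 ≈ 4.000
  cycle 2 → 2: weight = 6, length = 1, mean = 6/1 ≈ 6.000
  cycle 0 → 1 → 0: weight = 16, length = 2, mean = 16/2 ≈ 8.000
  cycle 0 → 2 → 0: weight = 9, length = 2, mean = 9/2 ≈ 4.500
  cycle 1 → 0 → 1: weight = 16, length = 2, mean = 16/2 ≈ 8.000
Minimum mean = 4.000, attained e.g. along the cycle 1 → 1 with weight 4 and length 1. So λ(A) = 4/1 = 4.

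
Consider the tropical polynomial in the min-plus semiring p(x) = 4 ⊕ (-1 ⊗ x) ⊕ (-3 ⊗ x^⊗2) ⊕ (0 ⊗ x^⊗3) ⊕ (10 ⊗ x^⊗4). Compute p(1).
p(1) = -1

A tropical monomial a ⊗ x^⊗i evaluates to a + i · x. Evaluating each term at x = 1:
  Term 0 contributes 4 + 0 · 1 = 4
  Term 1 contributes -1 + 1 · 1 = 0
  Term 2 contributes -3 + 2 · 1 = -1
  Term 3 contributes 0 + 3 · 1 = 3
  Term 4 contributes 10 + 4 · 1 = 14
p(1) = ⊕ of these = min[4, 0, -1, 3, 14] = -1.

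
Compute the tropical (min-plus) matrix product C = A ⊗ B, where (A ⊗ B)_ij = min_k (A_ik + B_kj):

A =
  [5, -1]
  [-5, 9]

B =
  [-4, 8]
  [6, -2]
A ⊗ B =
  [1, -3]
  [-9, 3]

Apply the min-plus product entry-by-entry:
  C[0][0] = min over k of (A[0][0] + B[0][0] = 5 + -4 = 1, A[0][1] + B[1][0] = -1 + 6 = 5) = 1 (attained at k = 0)
  C[0][1] = min over k of (A[0][0] + B[0][1] = 5 + 8 = 13, A[0][1] + B[1][1] = -1 + -2 = -3) = -3 (attained at k = 1)
  C[1][0] = min over k of (A[1][0] + B[0][0] = -5 + -4 = -9, A[1][1] + B[1][0] = 9 + 6 = 15) = -9 (attained at k = 0)
  C[1][1] = min over k of (A[1][0] + B[0][1] = -5 + 8 = 3, A[1][1] + B[1][1] = 9 + -2 = 7) = 3 (attained at k = 0)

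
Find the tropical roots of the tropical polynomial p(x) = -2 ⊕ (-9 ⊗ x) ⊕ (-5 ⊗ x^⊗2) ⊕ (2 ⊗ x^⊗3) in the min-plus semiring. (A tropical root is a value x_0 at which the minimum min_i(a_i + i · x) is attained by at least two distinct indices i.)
Roots: {-7, -4, 7}

Each tropical root is a break point of the lower envelope of the lines y = a_i + i · x (there are 4 lines, with slopes 0, 1, ..., 3). Only the lines that attain the minimum somewhere contribute to roots; other lines are dominated. Here the surviving (envelope) indices are i = 3, i = 2, i = 1, i = 0.
Intersections between consecutive envelope lines give the roots: for adjacent envelope indices i < j the intersection is x = (a_i − a_j) / (j − i). Reading off the sorted break points: {-7, -4, 7}.
Verification: at each break x_0, at least two indices attain the minimum of min_i(a_i + i · x_0).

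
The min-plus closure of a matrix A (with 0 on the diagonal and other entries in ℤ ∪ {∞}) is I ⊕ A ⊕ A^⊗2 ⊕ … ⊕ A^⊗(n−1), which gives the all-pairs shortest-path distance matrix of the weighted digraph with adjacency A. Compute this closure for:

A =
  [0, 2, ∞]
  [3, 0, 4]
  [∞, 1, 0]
Closure =
  [0, 2, 6]
  [3, 0, 4]
  [4, 1, 0]

This is the Floyd-Warshall all-pairs shortest-path computation. For each intermediate vertex k = 0, 1, …, 2, update dist[i][j] ← min(dist[i][j], dist[i][k] + dist[k][j]). The final matrix gives, for each (i, j), the minimum total weight of any directed path from i to j (possibly empty when i = j).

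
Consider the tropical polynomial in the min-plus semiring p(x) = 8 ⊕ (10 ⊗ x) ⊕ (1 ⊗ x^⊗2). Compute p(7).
p(7) = 8

A tropical monomial a ⊗ x^⊗i evaluates to a + i · x. Evaluating each term at x = 7:
  Term 0 contributes 8 + 0 · 7 = 8
  Term 1 contributes 10 + 1 · 7 = 17
  Term 2 contributes 1 + 2 · 7 = 15
p(7) = ⊕ of these = min[8, 17, 15] = 8.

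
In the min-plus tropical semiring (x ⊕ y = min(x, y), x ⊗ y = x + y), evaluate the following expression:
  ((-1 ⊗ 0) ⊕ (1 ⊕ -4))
((-1 ⊗ 0) ⊕ (1 ⊕ -4)) = -4

Expand innermost to outermost. Recall ⊕ takes the minimum of its arguments and ⊗ takes their sum. Working out the expression ((-1 ⊗ 0) ⊕ (1 ⊕ -4)) gives -4.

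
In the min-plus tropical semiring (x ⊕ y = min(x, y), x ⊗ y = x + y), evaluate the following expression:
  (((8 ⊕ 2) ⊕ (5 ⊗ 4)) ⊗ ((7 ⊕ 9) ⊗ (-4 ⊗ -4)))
(((8 ⊕ 2) ⊕ (5 ⊗ 4)) ⊗ ((7 ⊕ 9) ⊗ (-4 ⊗ -4))) = 1

Expand innermost to outermost. Recall ⊕ takes the minimum of its arguments and ⊗ takes their sum. Working out the expression (((8 ⊕ 2) ⊕ (5 ⊗ 4)) ⊗ ((7 ⊕ 9) ⊗ (-4 ⊗ -4))) gives 1.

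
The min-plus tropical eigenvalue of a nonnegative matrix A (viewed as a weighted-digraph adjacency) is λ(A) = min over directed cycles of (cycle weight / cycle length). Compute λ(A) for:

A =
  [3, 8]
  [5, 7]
λ(A) = 3

Enumerate directed cycles and compute their means (weight / length). Sample:
  cycle 0 → 0: weight = 3, length = 1, mean = 3/1 ≈ 3.000
  cycle 1 → 1: weight = 7, length = 1, mean = 7/1 ≈ 7.000
  cycle 0 → 1 → 0: weight = 13, length = 2, mean = 13/2 ≈ 6.500
  cycle 1 → 0 → 1: weight = 13, length = 2, mean = 13/2 ≈ 6.500
Minimum mean = 3.000, attained e.g. along the cycle 0 → 0 with weight 3 and length 1. So λ(A) = 3/1 = 3.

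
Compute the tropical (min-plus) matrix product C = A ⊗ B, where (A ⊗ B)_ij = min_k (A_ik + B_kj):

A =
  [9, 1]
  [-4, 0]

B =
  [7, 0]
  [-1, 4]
A ⊗ B =
  [0, 5]
  [-1, -4]

Apply the min-plus product entry-by-entry:
  C[0][0] = min over k of (A[0][0] + B[0][0] = 9 + 7 = 16, A[0][1] + B[1][0] = 1 + -1 = 0) = 0 (attained at k = 1)
  C[0][1] = min over k of (A[0][0] + B[0][1] = 9 + 0 = 9, A[0][1] + B[1][1] = 1 + 4 = 5) = 5 (attained at k = 1)
  C[1][0] = min over k of (A[1][0] + B[0][0] = -4 + 7 = 3, A[1][1] + B[1][0] = 0 + -1 = -1) = -1 (attained at k = 1)
  C[1][1] = min over k of (A[1][0] + B[0][1] = -4 + 0 = -4, A[1][1] + B[1][1] = 0 + 4 = 4) = -4 (attained at k = 0)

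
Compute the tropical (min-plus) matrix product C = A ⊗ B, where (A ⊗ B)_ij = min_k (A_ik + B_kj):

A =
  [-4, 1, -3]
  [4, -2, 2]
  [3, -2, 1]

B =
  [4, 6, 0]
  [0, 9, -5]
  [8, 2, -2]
A ⊗ B =
  [0, -1, -5]
  [-2, 4, -7]
  [-2, 3, -7]

Apply the min-plus product entry-by-entry:
  C[0][0] = min over k of (A[0][0] + B[0][0] = -4 + 4 = 0, A[0][1] + B[1][0] = 1 + 0 = 1, A[0][2] + B[2][0] = -3 + 8 = 5) = 0 (attained at k = 0)
  C[0][1] = min over k of (A[0][0] + B[0][1] = -4 + 6 = 2, A[0][1] + B[1][1] = 1 + 9 = 10, A[0][2] + B[2][1] = -3 + 2 = -1) = -1 (attained at k = 2)
  C[0][2] = min over k of (A[0][0] + B[0][2] = -4 + 0 = -4, A[0][1] + B[1][2] = 1 + -5 = -4, A[0][2] + B[2][2] = -3 + -2 = -5) = -5 (attained at k = 2)
  C[1][0] = min over k of (A[1][0] + B[0][0] = 4 + 4 = 8, A[1][1] + B[1][0] = -2 + 0 = -2, A[1][2] + B[2][0] = 2 + 8 = 10) = -2 (attained at k = 1)
  C[1][1] = min over k of (A[1][0] + B[0][1] = 4 + 6 = 10, A[1][1] + B[1][1] = -2 + 9 = 7, A[1][2] + B[2][1] = 2 + 2 = 4) = 4 (attained at k = 2)
  C[1][2] = min over k of (A[1][0] + B[0][2] = 4 + 0 = 4, A[1][1] + B[1][2] = -2 + -5 = -7, A[1][2] + B[2][2] = 2 + -2 = 0) = -7 (attained at k = 1)
  C[2][0] = min over k of (A[2][0] + B[0][0] = 3 + 4 = 7, A[2][1] + B[1][0] = -2 + 0 = -2, A[2][2] + B[2][0] = 1 + 8 = 9) = -2 (attained at k = 1)
  C[2][1] = min over k of (A[2][0] + B[0][1] = 3 + 6 = 9, A[2][1] + B[1][1] = -2 + 9 = 7, A[2][2] + B[2][1] = 1 + 2 = 3) = 3 (attained at k = 2)
  C[2][2] = min over k of (A[2][0] + B[0][2] = 3 + 0 = 3, A[2][1] + B[1][2] = -2 + -5 = -7, A[2][2] + B[2][2] = 1 + -2 = -1) = -7 (attained at k = 1)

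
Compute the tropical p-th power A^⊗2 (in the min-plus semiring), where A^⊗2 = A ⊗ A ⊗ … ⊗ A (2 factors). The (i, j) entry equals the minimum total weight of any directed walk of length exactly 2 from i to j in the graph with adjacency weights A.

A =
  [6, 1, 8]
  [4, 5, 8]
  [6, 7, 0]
A^⊗2 =
  [5, 6, 8]
  [9, 5, 8]
  [6, 7, 0]

Each entry (A^⊗2)_ij equals the minimum over all length-2 walks i = v_0 → v_1 → … → v_2 = j of Σ_t A[v_t][v_{t+1}]. For example, for (i, j) = (0, 2) we minimise over 3 possible intermediate vertex sequences; the minimum is 8, attained along the walk 0 → 2 → 2.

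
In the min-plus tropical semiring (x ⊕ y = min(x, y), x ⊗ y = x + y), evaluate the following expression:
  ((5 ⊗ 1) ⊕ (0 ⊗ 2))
((5 ⊗ 1) ⊕ (0 ⊗ 2)) = 2

Expand innermost to outermost. Recall ⊕ takes the minimum of its arguments and ⊗ takes their sum. Working out the expression ((5 ⊗ 1) ⊕ (0 ⊗ 2)) gives 2.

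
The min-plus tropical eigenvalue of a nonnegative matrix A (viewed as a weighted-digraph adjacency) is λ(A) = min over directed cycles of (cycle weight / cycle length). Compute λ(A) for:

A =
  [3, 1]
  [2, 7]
λ(A) = 3/2

Enumerate directed cycles and compute their means (weight / length). Sample:
  cycle 0 → 0: weight = 3, length = 1, mean = 3/1 ≈ 3.000
  cycle 1 → 1: weight = 7, length = 1, mean = 7/1 ≈ 7.000
  cycle 0 → 1 → 0: weight = 3, length = 2, mean = 3/2 ≈ 1.500
  cycle 1 → 0 → 1: weight = 3, length = 2, mean = 3/2 ≈ 1.500
Minimum mean = 1.500, attained e.g. along the cycle 0 → 1 → 0 with weight 3 and length 2. So λ(A) = 3/2 = 3/2.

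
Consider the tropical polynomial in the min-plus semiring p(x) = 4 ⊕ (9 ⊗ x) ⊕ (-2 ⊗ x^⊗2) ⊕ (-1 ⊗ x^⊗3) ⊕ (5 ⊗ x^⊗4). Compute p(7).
p(7) = 4

A tropical monomial a ⊗ x^⊗i evaluates to a + i · x. Evaluating each term at x = 7:
  Term 0 contributes 4 + 0 · 7 = 4
  Term 1 contributes 9 + 1 · 7 = 16
  Term 2 contributes -2 + 2 · 7 = 12
  Term 3 contributes -1 + 3 · 7 = 20
  Term 4 contributes 5 + 4 · 7 = 33
p(7) = ⊕ of these = min[4, 16, 12, 20, 33] = 4.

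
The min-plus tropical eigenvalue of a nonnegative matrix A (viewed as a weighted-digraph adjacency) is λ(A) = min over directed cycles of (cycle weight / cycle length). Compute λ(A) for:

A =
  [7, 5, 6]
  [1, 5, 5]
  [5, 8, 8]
λ(A) = 3

Enumerate directed cycles and compute their means (weight / length). Sample:
  cycle 0 → 0: weight = 7, length = 1, mean = 7/1 ≈ 7.000
  cycle 1 → 1: weight = 5, length = 1, mean = 5/1 ≈ 5.000
  cycle 2 → 2: weight = 8, length = 1, mean = 8/1 ≈ 8.000
  cycle 0 → 1 → 0: weight = 6, length = 2, mean = 6/2 ≈ 3.000
  cycle 0 → 2 → 0: weight = 11, length = 2, mean = 11/2 ≈ 5.500
  cycle 1 → 0 → 1: weight = 6, length = 2, mean = 6/2 ≈ 3.000
Minimum mean = 3.000, attained e.g. along the cycle 0 → 1 → 0 with weight 6 and length 2. So λ(A) = 6/2 = 3.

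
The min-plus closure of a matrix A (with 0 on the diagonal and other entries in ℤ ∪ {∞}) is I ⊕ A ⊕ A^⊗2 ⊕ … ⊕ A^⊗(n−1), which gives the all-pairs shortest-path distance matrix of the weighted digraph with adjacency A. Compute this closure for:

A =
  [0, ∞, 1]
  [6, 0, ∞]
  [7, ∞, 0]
Closure =
  [0, ∞, 1]
  [6, 0, 7]
  [7, ∞, 0]

This is the Floyd-Warshall all-pairs shortest-path computation. For each intermediate vertex k = 0, 1, …, 2, update dist[i][j] ← min(dist[i][j], dist[i][k] + dist[k][j]). The final matrix gives, for each (i, j), the minimum total weight of any directed path from i to j (possibly empty when i = j).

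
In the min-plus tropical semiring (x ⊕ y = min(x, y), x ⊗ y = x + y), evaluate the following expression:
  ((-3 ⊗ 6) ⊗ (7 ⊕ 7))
((-3 ⊗ 6) ⊗ (7 ⊕ 7)) = 10

Expand innermost to outermost. Recall ⊕ takes the minimum of its arguments and ⊗ takes their sum. Working out the expression ((-3 ⊗ 6) ⊗ (7 ⊕ 7)) gives 10.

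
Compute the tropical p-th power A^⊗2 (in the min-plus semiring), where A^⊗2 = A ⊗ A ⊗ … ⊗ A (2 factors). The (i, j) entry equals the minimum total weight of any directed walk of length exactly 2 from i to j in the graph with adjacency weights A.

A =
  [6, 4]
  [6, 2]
A^⊗2 =
  [10, 6]
  [8, 4]

Each entry (A^⊗2)_ij equals the minimum over all length-2 walks i = v_0 → v_1 → … → v_2 = j of Σ_t A[v_t][v_{t+1}]. For example, for (i, j) = (0, 1) we minimise over 2 possible intermediate vertex sequences; the minimum is 6, attained along the walk 0 → 1 → 1.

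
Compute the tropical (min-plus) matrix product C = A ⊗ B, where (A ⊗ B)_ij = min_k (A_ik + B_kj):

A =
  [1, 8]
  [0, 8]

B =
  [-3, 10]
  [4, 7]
A ⊗ B =
  [-2, 11]
  [-3, 10]

Apply the min-plus product entry-by-entry:
  C[0][0] = min over k of (A[0][0] + B[0][0] = 1 + -3 = -2, A[0][1] + B[1][0] = 8 + 4 = 12) = -2 (attained at k = 0)
  C[0][1] = min over k of (A[0][0] + B[0][1] = 1 + 10 = 11, A[0][1] + B[1][1] = 8 + 7 = 15) = 11 (attained at k = 0)
  C[1][0] = min over k of (A[1][0] + B[0][0] = 0 + -3 = -3, A[1][1] + B[1][0] = 8 + 4 = 12) = -3 (attained at k = 0)
  C[1][1] = min over k of (A[1][0] + B[0][1] = 0 + 10 = 10, A[1][1] + B[1][1] = 8 + 7 = 15) = 10 (attained at k = 0)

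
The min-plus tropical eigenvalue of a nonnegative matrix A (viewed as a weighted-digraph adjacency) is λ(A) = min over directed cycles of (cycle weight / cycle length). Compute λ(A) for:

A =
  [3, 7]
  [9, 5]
λ(A) = 3

Enumerate directed cycles and compute their means (weight / length). Sample:
  cycle 0 → 0: weight = 3, length = 1, mean = 3/1 ≈ 3.000
  cycle 1 → 1: weight = 5, length = 1, mean = 5/1 ≈ 5.000
  cycle 0 → 1 → 0: weight = 16, length = 2, mean = 16/2 ≈ 8.000
  cycle 1 → 0 → 1: weight = 16, length = 2, mean = 16/2 ≈ 8.000
Minimum mean = 3.000, attained e.g. along the cycle 0 → 0 with weight 3 and length 1. So λ(A) = 3/1 = 3.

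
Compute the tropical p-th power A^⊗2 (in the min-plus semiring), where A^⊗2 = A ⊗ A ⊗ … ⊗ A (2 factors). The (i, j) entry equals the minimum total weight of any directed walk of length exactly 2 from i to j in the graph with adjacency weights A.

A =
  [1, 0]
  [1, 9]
A^⊗2 =
  [1, 1]
  [2, 1]

Each entry (A^⊗2)_ij equals the minimum over all length-2 walks i = v_0 → v_1 → … → v_2 = j of Σ_t A[v_t][v_{t+1}]. For example, for (i, j) = (0, 1) we minimise over 2 possible intermediate vertex sequences; the minimum is 1, attained along the walk 0 → 0 → 1.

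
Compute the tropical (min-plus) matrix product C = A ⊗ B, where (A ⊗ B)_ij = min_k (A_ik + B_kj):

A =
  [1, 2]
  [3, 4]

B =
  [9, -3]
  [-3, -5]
A ⊗ B =
  [-1, -3]
  [1, -1]

Apply the min-plus product entry-by-entry:
  C[0][0] = min over k of (A[0][0] + B[0][0] = 1 + 9 = 10, A[0][1] + B[1][0] = 2 + -3 = -1) = -1 (attained at k = 1)
  C[0][1] = min over k of (A[0][0] + B[0][1] = 1 + -3 = -2, A[0][1] + B[1][1] = 2 + -5 = -3) = -3 (attained at k = 1)
  C[1][0] = min over k of (A[1][0] + B[0][0] = 3 + 9 = 12, A[1][1] + B[1][0] = 4 + -3 = 1) = 1 (attained at k = 1)
  C[1][1] = min over k of (A[1][0] + B[0][1] = 3 + -3 = 0, A[1][1] + B[1][1] = 4 + -5 = -1) = -1 (attained at k = 1)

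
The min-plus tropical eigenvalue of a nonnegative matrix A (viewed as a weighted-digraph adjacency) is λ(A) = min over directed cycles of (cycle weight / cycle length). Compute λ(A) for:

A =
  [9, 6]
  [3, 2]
λ(A) = 2

Enumerate directed cycles and compute their means (weight / length). Sample:
  cycle 0 → 0: weight = 9, length = 1, mean = 9/1 ≈ 9.000
  cycle 1 → 1: weight = 2, length = 1, mean = 2/1 ≈ 2.000
  cycle 0 → 1 → 0: weight = 9, length = 2, mean = 9/2 ≈ 4.500
  cycle 1 → 0 → 1: weight = 9, length = 2, mean = 9/2 ≈ 4.500
Minimum mean = 2.000, attained e.g. along the cycle 1 → 1 with weight 2 and length 1. So λ(A) = 2/1 = 2.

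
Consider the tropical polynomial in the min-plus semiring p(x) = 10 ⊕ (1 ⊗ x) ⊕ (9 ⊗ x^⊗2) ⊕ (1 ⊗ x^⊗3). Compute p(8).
p(8) = 9

A tropical monomial a ⊗ x^⊗i evaluates to a + i · x. Evaluating each term at x = 8:
  Term 0 contributes 10 + 0 · 8 = 10
  Term 1 contributes 1 + 1 · 8 = 9
  Term 2 contributes 9 + 2 · 8 = 25
  Term 3 contributes 1 + 3 · 8 = 25
p(8) = ⊕ of these = min[10, 9, 25, 25] = 9.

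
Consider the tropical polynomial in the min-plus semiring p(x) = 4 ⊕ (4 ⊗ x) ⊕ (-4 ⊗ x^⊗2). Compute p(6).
p(6) = 4

A tropical monomial a ⊗ x^⊗i evaluates to a + i · x. Evaluating each term at x = 6:
  Term 0 contributes 4 + 0 · 6 = 4
  Term 1 contributes 4 + 1 · 6 = 10
  Term 2 contributes -4 + 2 · 6 = 8
p(6) = ⊕ of these = min[4, 10, 8] = 4.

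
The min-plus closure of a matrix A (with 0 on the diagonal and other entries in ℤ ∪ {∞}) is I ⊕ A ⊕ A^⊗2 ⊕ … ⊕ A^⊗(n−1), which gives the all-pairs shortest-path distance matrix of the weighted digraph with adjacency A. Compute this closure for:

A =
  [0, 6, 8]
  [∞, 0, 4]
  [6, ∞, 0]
Closure =
  [0, 6, 8]
  [10, 0, 4]
  [6, 12, 0]

This is the Floyd-Warshall all-pairs shortest-path computation. For each intermediate vertex k = 0, 1, …, 2, update dist[i][j] ← min(dist[i][j], dist[i][k] + dist[k][j]). The final matrix gives, for each (i, j), the minimum total weight of any directed path from i to j (possibly empty when i = j).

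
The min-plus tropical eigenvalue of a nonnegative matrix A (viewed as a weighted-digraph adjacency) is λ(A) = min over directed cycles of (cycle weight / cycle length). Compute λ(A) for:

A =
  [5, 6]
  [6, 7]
λ(A) = 5

Enumerate directed cycles and compute their means (weight / length). Sample:
  cycle 0 → 0: weight = 5, length = 1, mean = 5/1 ≈ 5.000
  cycle 1 → 1: weight = 7, length = 1, mean = 7/1 ≈ 7.000
  cycle 0 → 1 → 0: weight = 12, length = 2, mean = 12/2 ≈ 6.000
  cycle 1 → 0 → 1: weight = 12, length = 2, mean = 12/2 ≈ 6.000
Minimum mean = 5.000, attained e.g. along the cycle 0 → 0 with weight 5 and length 1. So λ(A) = 5/1 = 5.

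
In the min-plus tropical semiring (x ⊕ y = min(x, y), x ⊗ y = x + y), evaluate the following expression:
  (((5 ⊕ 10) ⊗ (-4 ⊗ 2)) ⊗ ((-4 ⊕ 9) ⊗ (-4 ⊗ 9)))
(((5 ⊕ 10) ⊗ (-4 ⊗ 2)) ⊗ ((-4 ⊕ 9) ⊗ (-4 ⊗ 9))) = 4

Expand innermost to outermost. Recall ⊕ takes the minimum of its arguments and ⊗ takes their sum. Working out the expression (((5 ⊕ 10) ⊗ (-4 ⊗ 2)) ⊗ ((-4 ⊕ 9) ⊗ (-4 ⊗ 9))) gives 4.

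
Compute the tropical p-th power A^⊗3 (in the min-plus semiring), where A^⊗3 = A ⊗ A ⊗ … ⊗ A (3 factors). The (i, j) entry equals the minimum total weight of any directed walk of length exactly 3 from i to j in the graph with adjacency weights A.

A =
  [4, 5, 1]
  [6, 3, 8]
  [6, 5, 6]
A^⊗3 =
  [11, 9, 8]
  [12, 9, 10]
  [13, 11, 11]

Each entry (A^⊗3)_ij equals the minimum over all length-3 walks i = v_0 → v_1 → … → v_3 = j of Σ_t A[v_t][v_{t+1}]. For example, for (i, j) = (0, 2) we minimise over 9 possible intermediate vertex sequences; the minimum is 8, attained along the walk 0 → 2 → 0 → 2.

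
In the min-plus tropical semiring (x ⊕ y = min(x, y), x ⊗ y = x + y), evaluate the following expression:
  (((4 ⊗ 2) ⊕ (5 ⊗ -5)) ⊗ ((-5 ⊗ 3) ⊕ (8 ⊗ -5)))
(((4 ⊗ 2) ⊕ (5 ⊗ -5)) ⊗ ((-5 ⊗ 3) ⊕ (8 ⊗ -5))) = -2

Expand innermost to outermost. Recall ⊕ takes the minimum of its arguments and ⊗ takes their sum. Working out the expression (((4 ⊗ 2) ⊕ (5 ⊗ -5)) ⊗ ((-5 ⊗ 3) ⊕ (8 ⊗ -5))) gives -2.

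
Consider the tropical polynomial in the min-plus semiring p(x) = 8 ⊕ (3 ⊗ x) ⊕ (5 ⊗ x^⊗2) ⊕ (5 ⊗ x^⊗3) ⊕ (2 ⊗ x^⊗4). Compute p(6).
p(6) = 8

A tropical monomial a ⊗ x^⊗i evaluates to a + i · x. Evaluating each term at x = 6:
  Term 0 contributes 8 + 0 · 6 = 8
  Term 1 contributes 3 + 1 · 6 = 9
  Term 2 contributes 5 + 2 · 6 = 17
  Term 3 contributes 5 + 3 · 6 = 23
  Term 4 contributes 2 + 4 · 6 = 26
p(6) = ⊕ of these = min[8, 9, 17, 23, 26] = 8.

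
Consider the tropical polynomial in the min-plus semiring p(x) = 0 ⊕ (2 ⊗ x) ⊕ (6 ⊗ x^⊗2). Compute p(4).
p(4) = 0

A tropical monomial a ⊗ x^⊗i evaluates to a + i · x. Evaluating each term at x = 4:
  Term 0 contributes 0 + 0 · 4 = 0
  Term 1 contributes 2 + 1 · 4 = 6
  Term 2 contributes 6 + 2 · 4 = 14
p(4) = ⊕ of these = min[0, 6, 14] = 0.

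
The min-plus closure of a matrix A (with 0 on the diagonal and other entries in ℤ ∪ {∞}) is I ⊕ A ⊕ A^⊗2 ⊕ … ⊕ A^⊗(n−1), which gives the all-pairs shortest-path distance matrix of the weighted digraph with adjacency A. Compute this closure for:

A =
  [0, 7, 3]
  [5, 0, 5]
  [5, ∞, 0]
Closure =
  [0, 7, 3]
  [5, 0, 5]
  [5, 12, 0]

This is the Floyd-Warshall all-pairs shortest-path computation. For each intermediate vertex k = 0, 1, …, 2, update dist[i][j] ← min(dist[i][j], dist[i][k] + dist[k][j]). The final matrix gives, for each (i, j), the minimum total weight of any directed path from i to j (possibly empty when i = j).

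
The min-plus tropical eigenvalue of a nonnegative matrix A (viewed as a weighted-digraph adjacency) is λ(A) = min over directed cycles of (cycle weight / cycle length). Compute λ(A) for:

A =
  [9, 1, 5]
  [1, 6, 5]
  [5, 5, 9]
λ(A) = 1

Enumerate directed cycles and compute their means (weight / length). Sample:
  cycle 0 → 0: weight = 9, length = 1, mean = 9/1 ≈ 9.000
  cycle 1 → 1: weight = 6, length = 1, mean = 6/1 ≈ 6.000
  cycle 2 → 2: weight = 9, length = 1, mean = 9/1 ≈ 9.000
  cycle 0 → 1 → 0: weight = 2, length = 2, mean = 2/2 ≈ 1.000
  cycle 0 → 2 → 0: weight = 10, length = 2, mean = 10/2 ≈ 5.000
  cycle 1 → 0 → 1: weight = 2, length = 2, mean = 2/2 ≈ 1.000
Minimum mean = 1.000, attained e.g. along the cycle 0 → 1 → 0 with weight 2 and length 2. So λ(A) = 2/2 = 1.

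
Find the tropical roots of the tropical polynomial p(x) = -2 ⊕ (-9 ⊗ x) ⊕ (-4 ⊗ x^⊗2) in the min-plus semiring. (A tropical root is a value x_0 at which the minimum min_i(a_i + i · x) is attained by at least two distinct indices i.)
Roots: {-5, 7}

Each tropical root is a break point of the lower envelope of the lines y = a_i + i · x (there are 3 lines, with slopes 0, 1, ..., 2). Only the lines that attain the minimum somewhere contribute to roots; other lines are dominated. Here the surviving (envelope) indices are i = 2, i = 1, i = 0.
Intersections between consecutive envelope lines give the roots: for adjacent envelope indices i < j the intersection is x = (a_i − a_j) / (j − i). Reading off the sorted break points: {-5, 7}.
Verification: at each break x_0, at least two indices attain the minimum of min_i(a_i + i · x_0).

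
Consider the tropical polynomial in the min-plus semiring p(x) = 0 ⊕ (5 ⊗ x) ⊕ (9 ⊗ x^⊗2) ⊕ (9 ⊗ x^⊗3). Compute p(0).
p(0) = 0

A tropical monomial a ⊗ x^⊗i evaluates to a + i · x. Evaluating each term at x = 0:
  Term 0 contributes 0 + 0 · 0 = 0
  Term 1 contributes 5 + 1 · 0 = 5
  Term 2 contributes 9 + 2 · 0 = 9
  Term 3 contributes 9 + 3 · 0 = 9
p(0) = ⊕ of these = min[0, 5, 9, 9] = 0.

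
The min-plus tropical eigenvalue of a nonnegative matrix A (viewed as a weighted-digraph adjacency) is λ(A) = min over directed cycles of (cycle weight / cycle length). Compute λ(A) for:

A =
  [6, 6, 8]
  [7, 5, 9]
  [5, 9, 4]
λ(A) = 4

Enumerate directed cycles and compute their means (weight / length). Sample:
  cycle 0 → 0: weight = 6, length = 1, mean = 6/1 ≈ 6.000
  cycle 1 → 1: weight = 5, length = 1, mean = 5/1 ≈ 5.000
  cycle 2 → 2: weight = 4, length = 1, mean = 4/1 ≈ 4.000
  cycle 0 → 1 → 0: weight = 13, length = 2, mean = 13/2 ≈ 6.500
  cycle 0 → 2 → 0: weight = 13, length = 2, mean = 13/2 ≈ 6.500
  cycle 1 → 0 → 1: weight = 13, length = 2, mean = 13/2 ≈ 6.500
Minimum mean = 4.000, attained e.g. along the cycle 2 → 2 with weight 4 and length 1. So λ(A) = 4/1 = 4.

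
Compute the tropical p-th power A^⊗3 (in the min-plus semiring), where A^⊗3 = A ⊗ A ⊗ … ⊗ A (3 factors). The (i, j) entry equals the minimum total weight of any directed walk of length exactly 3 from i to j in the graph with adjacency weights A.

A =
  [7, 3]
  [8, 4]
A^⊗3 =
  [15, 11]
  [16, 12]

Each entry (A^⊗3)_ij equals the minimum over all length-3 walks i = v_0 → v_1 → … → v_3 = j of Σ_t A[v_t][v_{t+1}]. For example, for (i, j) = (0, 1) we minimise over 4 possible intermediate vertex sequences; the minimum is 11, attained along the walk 0 → 1 → 1 → 1.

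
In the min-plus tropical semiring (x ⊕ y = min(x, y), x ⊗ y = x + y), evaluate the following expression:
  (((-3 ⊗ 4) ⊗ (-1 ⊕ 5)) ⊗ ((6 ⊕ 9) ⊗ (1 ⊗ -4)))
(((-3 ⊗ 4) ⊗ (-1 ⊕ 5)) ⊗ ((6 ⊕ 9) ⊗ (1 ⊗ -4))) = 3

Expand innermost to outermost. Recall ⊕ takes the minimum of its arguments and ⊗ takes their sum. Working out the expression (((-3 ⊗ 4) ⊗ (-1 ⊕ 5)) ⊗ ((6 ⊕ 9) ⊗ (1 ⊗ -4))) gives 3.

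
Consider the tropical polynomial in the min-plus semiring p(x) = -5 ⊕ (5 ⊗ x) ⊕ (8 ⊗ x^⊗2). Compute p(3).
p(3) = -5

A tropical monomial a ⊗ x^⊗i evaluates to a + i · x. Evaluating each term at x = 3:
  Term 0 contributes -5 + 0 · 3 = -5
  Term 1 contributes 5 + 1 · 3 = 8
  Term 2 contributes 8 + 2 · 3 = 14
p(3) = ⊕ of these = min[-5, 8, 14] = -5.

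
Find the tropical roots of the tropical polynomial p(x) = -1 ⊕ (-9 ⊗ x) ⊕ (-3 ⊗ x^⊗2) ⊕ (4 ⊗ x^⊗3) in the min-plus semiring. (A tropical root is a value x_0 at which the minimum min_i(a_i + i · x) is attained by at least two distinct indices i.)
Roots: {-7, -6, 8}

Each tropical root is a break point of the lower envelope of the lines y = a_i + i · x (there are 4 lines, with slopes 0, 1, ..., 3). Only the lines that attain the minimum somewhere contribute to roots; other lines are dominated. Here the surviving (envelope) indices are i = 3, i = 2, i = 1, i = 0.
Intersections between consecutive envelope lines give the roots: for adjacent envelope indices i < j the intersection is x = (a_i − a_j) / (j − i). Reading off the sorted break points: {-7, -6, 8}.
Verification: at each break x_0, at least two indices attain the minimum of min_i(a_i + i · x_0).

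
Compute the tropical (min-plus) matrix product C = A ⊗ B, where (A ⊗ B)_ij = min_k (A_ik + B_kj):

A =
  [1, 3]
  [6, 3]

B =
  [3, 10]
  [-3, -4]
A ⊗ B =
  [0, -1]
  [0, -1]

Apply the min-plus product entry-by-entry:
  C[0][0] = min over k of (A[0][0] + B[0][0] = 1 + 3 = 4, A[0][1] + B[1][0] = 3 + -3 = 0) = 0 (attained at k = 1)
  C[0][1] = min over k of (A[0][0] + B[0][1] = 1 + 10 = 11, A[0][1] + B[1][1] = 3 + -4 = -1) = -1 (attained at k = 1)
  C[1][0] = min over k of (A[1][0] + B[0][0] = 6 + 3 = 9, A[1][1] + B[1][0] = 3 + -3 = 0) = 0 (attained at k = 1)
  C[1][1] = min over k of (A[1][0] + B[0][1] = 6 + 10 = 16, A[1][1] + B[1][1] = 3 + -4 = -1) = -1 (attained at k = 1)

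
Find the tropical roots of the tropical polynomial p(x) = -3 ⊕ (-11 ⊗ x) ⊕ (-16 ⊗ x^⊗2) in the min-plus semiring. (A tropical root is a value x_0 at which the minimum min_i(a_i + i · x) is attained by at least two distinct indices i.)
Roots: {5, 8}

Each tropical root is a break point of the lower envelope of the lines y = a_i + i · x (there are 3 lines, with slopes 0, 1, ..., 2). Only the lines that attain the minimum somewhere contribute to roots; other lines are dominated. Here the surviving (envelope) indices are i = 2, i = 1, i = 0.
Intersections between consecutive envelope lines give the roots: for adjacent envelope indices i < j the intersection is x = (a_i − a_j) / (j − i). Reading off the sorted break points: {5, 8}.
Verification: at each break x_0, at least two indices attain the minimum of min_i(a_i + i · x_0).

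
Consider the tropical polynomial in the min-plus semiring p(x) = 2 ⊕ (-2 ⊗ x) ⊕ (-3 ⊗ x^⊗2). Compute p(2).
p(2) = 0

A tropical monomial a ⊗ x^⊗i evaluates to a + i · x. Evaluating each term at x = 2:
  Term 0 contributes 2 + 0 · 2 = 2
  Term 1 contributes -2 + 1 · 2 = 0
  Term 2 contributes -3 + 2 · 2 = 1
p(2) = ⊕ of these = min[2, 0, 1] = 0.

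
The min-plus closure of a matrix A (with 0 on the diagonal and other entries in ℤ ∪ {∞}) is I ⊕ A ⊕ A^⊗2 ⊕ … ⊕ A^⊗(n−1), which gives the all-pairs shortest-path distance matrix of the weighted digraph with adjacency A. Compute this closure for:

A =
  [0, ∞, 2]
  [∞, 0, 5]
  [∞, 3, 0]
Closure =
  [0, 5, 2]
  [∞, 0, 5]
  [∞, 3, 0]

This is the Floyd-Warshall all-pairs shortest-path computation. For each intermediate vertex k = 0, 1, …, 2, update dist[i][j] ← min(dist[i][j], dist[i][k] + dist[k][j]). The final matrix gives, for each (i, j), the minimum total weight of any directed path from i to j (possibly empty when i = j).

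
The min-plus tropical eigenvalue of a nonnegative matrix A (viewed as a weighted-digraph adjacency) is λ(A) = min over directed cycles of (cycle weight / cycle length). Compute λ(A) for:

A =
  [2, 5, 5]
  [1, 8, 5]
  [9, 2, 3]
λ(A) = 2

Enumerate directed cycles and compute their means (weight / length). Sample:
  cycle 0 → 0: weight = 2, length = 1, mean = 2/1 ≈ 2.000
  cycle 1 → 1: weight = 8, length = 1, mean = 8/1 ≈ 8.000
  cycle 2 → 2: weight = 3, length = 1, mean = 3/1 ≈ 3.000
  cycle 0 → 1 → 0: weight = 6, length = 2, mean = 6/2 ≈ 3.000
  cycle 0 → 2 → 0: weight = 14, length = 2, mean = 14/2 ≈ 7.000
  cycle 1 → 0 → 1: weight = 6, length = 2, mean = 6/2 ≈ 3.000
Minimum mean = 2.000, attained e.g. along the cycle 0 → 0 with weight 2 and length 1. So λ(A) = 2/1 = 2.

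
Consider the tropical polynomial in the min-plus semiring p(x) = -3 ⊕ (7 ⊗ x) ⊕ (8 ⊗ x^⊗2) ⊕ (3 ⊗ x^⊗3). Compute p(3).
p(3) = -3

A tropical monomial a ⊗ x^⊗i evaluates to a + i · x. Evaluating each term at x = 3:
  Term 0 contributes -3 + 0 · 3 = -3
  Term 1 contributes 7 + 1 · 3 = 10
  Term 2 contributes 8 + 2 · 3 = 14
  Term 3 contributes 3 + 3 · 3 = 12
p(3) = ⊕ of these = min[-3, 10, 14, 12] = -3.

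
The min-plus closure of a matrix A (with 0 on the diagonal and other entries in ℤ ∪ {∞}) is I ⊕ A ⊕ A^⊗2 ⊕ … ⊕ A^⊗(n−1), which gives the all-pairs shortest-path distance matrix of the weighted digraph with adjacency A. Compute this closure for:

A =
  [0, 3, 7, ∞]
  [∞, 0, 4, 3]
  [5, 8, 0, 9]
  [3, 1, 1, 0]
Closure =
  [0, 3, 7, 6]
  [6, 0, 4, 3]
  [5, 8, 0, 9]
  [3, 1, 1, 0]

This is the Floyd-Warshall all-pairs shortest-path computation. For each intermediate vertex k = 0, 1, …, 3, update dist[i][j] ← min(dist[i][j], dist[i][k] + dist[k][j]). The final matrix gives, for each (i, j), the minimum total weight of any directed path from i to j (possibly empty when i = j).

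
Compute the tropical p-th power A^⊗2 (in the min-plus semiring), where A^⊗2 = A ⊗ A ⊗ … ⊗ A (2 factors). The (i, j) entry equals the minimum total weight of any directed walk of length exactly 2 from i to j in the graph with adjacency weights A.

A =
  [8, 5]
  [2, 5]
A^⊗2 =
  [7, 10]
  [7, 7]

Each entry (A^⊗2)_ij equals the minimum over all length-2 walks i = v_0 → v_1 → … → v_2 = j of Σ_t A[v_t][v_{t+1}]. For example, for (i, j) = (0, 1) we minimise over 2 possible intermediate vertex sequences; the minimum is 10, attained along the walk 0 → 1 → 1.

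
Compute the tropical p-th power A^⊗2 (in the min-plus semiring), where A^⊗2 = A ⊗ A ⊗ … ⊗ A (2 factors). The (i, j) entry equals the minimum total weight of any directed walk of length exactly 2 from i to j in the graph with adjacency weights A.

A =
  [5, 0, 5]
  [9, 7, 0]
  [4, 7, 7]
A^⊗2 =
  [9, 5, 0]
  [4, 7, 7]
  [9, 4, 7]

Each entry (A^⊗2)_ij equals the minimum over all length-2 walks i = v_0 → v_1 → … → v_2 = j of Σ_t A[v_t][v_{t+1}]. For example, for (i, j) = (0, 2) we minimise over 3 possible intermediate vertex sequences; the minimum is 0, attained along the walk 0 → 1 → 2.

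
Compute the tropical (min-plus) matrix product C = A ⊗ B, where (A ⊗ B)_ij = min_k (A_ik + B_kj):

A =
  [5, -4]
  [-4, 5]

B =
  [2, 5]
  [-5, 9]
A ⊗ B =
  [-9, 5]
  [-2, 1]

Apply the min-plus product entry-by-entry:
  C[0][0] = min over k of (A[0][0] + B[0][0] = 5 + 2 = 7, A[0][1] + B[1][0] = -4 + -5 = -9) = -9 (attained at k = 1)
  C[0][1] = min over k of (A[0][0] + B[0][1] = 5 + 5 = 10, A[0][1] + B[1][1] = -4 + 9 = 5) = 5 (attained at k = 1)
  C[1][0] = min over k of (A[1][0] + B[0][0] = -4 + 2 = -2, A[1][1] + B[1][0] = 5 + -5 = 0) = -2 (attained at k = 0)
  C[1][1] = min over k of (A[1][0] + B[0][1] = -4 + 5 = 1, A[1][1] + B[1][1] = 5 + 9 = 14) = 1 (attained at k = 0)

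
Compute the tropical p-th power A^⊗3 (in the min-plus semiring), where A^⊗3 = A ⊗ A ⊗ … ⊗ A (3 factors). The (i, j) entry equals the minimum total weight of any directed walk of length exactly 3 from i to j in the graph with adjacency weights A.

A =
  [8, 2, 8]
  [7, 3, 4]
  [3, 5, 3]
A^⊗3 =
  [9, 8, 9]
  [10, 9, 10]
  [9, 8, 9]

Each entry (A^⊗3)_ij equals the minimum over all length-3 walks i = v_0 → v_1 → … → v_3 = j of Σ_t A[v_t][v_{t+1}]. For example, for (i, j) = (0, 2) we minimise over 9 possible intermediate vertex sequences; the minimum is 9, attained along the walk 0 → 1 → 1 → 2.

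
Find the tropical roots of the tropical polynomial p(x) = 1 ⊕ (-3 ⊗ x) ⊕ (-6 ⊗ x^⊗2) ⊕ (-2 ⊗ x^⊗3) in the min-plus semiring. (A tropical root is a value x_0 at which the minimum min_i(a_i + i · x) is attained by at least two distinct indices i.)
Roots: {-4, 3, 4}

Each tropical root is a break point of the lower envelope of the lines y = a_i + i · x (there are 4 lines, with slopes 0, 1, ..., 3). Only the lines that attain the minimum somewhere contribute to roots; other lines are dominated. Here the surviving (envelope) indices are i = 3, i = 2, i = 1, i = 0.
Intersections between consecutive envelope lines give the roots: for adjacent envelope indices i < j the intersection is x = (a_i − a_j) / (j − i). Reading off the sorted break points: {-4, 3, 4}.
Verification: at each break x_0, at least two indices attain the minimum of min_i(a_i + i · x_0).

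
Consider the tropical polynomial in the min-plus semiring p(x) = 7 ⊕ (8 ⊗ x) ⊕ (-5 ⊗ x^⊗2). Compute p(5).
p(5) = 5

A tropical monomial a ⊗ x^⊗i evaluates to a + i · x. Evaluating each term at x = 5:
  Term 0 contributes 7 + 0 · 5 = 7
  Term 1 contributes 8 + 1 · 5 = 13
  Term 2 contributes -5 + 2 · 5 = 5
p(5) = ⊕ of these = min[7, 13, 5] = 5.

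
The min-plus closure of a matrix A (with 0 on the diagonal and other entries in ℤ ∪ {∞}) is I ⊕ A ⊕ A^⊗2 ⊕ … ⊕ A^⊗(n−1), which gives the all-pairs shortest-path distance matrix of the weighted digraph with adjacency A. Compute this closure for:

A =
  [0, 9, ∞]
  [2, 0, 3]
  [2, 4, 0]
Closure =
  [0, 9, 12]
  [2, 0, 3]
  [2, 4, 0]

This is the Floyd-Warshall all-pairs shortest-path computation. For each intermediate vertex k = 0, 1, …, 2, update dist[i][j] ← min(dist[i][j], dist[i][k] + dist[k][j]). The final matrix gives, for each (i, j), the minimum total weight of any directed path from i to j (possibly empty when i = j).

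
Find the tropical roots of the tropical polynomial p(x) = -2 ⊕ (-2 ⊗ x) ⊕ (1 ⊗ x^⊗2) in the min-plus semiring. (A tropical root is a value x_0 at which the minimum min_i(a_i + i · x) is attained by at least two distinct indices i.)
Roots: {-3, 0}

Each tropical root is a break point of the lower envelope of the lines y = a_i + i · x (there are 3 lines, with slopes 0, 1, ..., 2). Only the lines that attain the minimum somewhere contribute to roots; other lines are dominated. Here the surviving (envelope) indices are i = 2, i = 1, i = 0.
Intersections between consecutive envelope lines give the roots: for adjacent envelope indices i < j the intersection is x = (a_i − a_j) / (j − i). Reading off the sorted break points: {-3, 0}.
Verification: at each break x_0, at least two indices attain the minimum of min_i(a_i + i · x_0).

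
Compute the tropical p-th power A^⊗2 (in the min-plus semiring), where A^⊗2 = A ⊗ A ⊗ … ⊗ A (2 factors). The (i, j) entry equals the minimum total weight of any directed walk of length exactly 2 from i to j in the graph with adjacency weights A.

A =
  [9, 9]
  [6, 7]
A^⊗2 =
  [15, 16]
  [13, 14]

Each entry (A^⊗2)_ij equals the minimum over all length-2 walks i = v_0 → v_1 → … → v_2 = j of Σ_t A[v_t][v_{t+1}]. For example, for (i, j) = (0, 1) we minimise over 2 possible intermediate vertex sequences; the minimum is 16, attained along the walk 0 → 1 → 1.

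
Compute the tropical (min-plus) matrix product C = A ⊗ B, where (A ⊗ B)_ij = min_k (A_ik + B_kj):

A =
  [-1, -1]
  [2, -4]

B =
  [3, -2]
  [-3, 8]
A ⊗ B =
  [-4, -3]
  [-7, 0]

Apply the min-plus product entry-by-entry:
  C[0][0] = min over k of (A[0][0] + B[0][0] = -1 + 3 = 2, A[0][1] + B[1][0] = -1 + -3 = -4) = -4 (attained at k = 1)
  C[0][1] = min over k of (A[0][0] + B[0][1] = -1 + -2 = -3, A[0][1] + B[1][1] = -1 + 8 = 7) = -3 (attained at k = 0)
  C[1][0] = min over k of (A[1][0] + B[0][0] = 2 + 3 = 5, A[1][1] + B[1][0] = -4 + -3 = -7) = -7 (attained at k = 1)
  C[1][1] = min over k of (A[1][0] + B[0][1] = 2 + -2 = 0, A[1][1] + B[1][1] = -4 + 8 = 4) = 0 (attained at k = 0)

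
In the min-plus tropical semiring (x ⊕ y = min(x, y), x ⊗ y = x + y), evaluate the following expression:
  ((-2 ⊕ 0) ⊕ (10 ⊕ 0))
((-2 ⊕ 0) ⊕ (10 ⊕ 0)) = -2

Expand innermost to outermost. Recall ⊕ takes the minimum of its arguments and ⊗ takes their sum. Working out the expression ((-2 ⊕ 0) ⊕ (10 ⊕ 0)) gives -2.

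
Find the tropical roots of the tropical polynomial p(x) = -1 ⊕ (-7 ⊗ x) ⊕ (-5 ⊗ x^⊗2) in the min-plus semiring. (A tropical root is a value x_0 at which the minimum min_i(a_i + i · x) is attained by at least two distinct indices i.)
Roots: {-2, 6}

Each tropical root is a break point of the lower envelope of the lines y = a_i + i · x (there are 3 lines, with slopes 0, 1, ..., 2). Only the lines that attain the minimum somewhere contribute to roots; other lines are dominated. Here the surviving (envelope) indices are i = 2, i = 1, i = 0.
Intersections between consecutive envelope lines give the roots: for adjacent envelope indices i < j the intersection is x = (a_i − a_j) / (j − i). Reading off the sorted break points: {-2, 6}.
Verification: at each break x_0, at least two indices attain the minimum of min_i(a_i + i · x_0).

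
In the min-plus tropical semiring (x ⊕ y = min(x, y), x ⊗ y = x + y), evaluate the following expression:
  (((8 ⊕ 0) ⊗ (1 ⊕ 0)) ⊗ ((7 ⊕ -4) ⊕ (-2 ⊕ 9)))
(((8 ⊕ 0) ⊗ (1 ⊕ 0)) ⊗ ((7 ⊕ -4) ⊕ (-2 ⊕ 9))) = -4

Expand innermost to outermost. Recall ⊕ takes the minimum of its arguments and ⊗ takes their sum. Working out the expression (((8 ⊕ 0) ⊗ (1 ⊕ 0)) ⊗ ((7 ⊕ -4) ⊕ (-2 ⊕ 9))) gives -4.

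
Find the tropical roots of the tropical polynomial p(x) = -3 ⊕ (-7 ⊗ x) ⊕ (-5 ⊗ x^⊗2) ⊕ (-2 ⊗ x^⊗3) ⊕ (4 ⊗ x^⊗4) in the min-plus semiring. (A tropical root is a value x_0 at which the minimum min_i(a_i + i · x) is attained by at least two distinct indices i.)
Roots: {-6, -3, -2, 4}

Each tropical root is a break point of the lower envelope of the lines y = a_i + i · x (there are 5 lines, with slopes 0, 1, ..., 4). Only the lines that attain the minimum somewhere contribute to roots; other lines are dominated. Here the surviving (envelope) indices are i = 4, i = 3, i = 2, i = 1, i = 0.
Intersections between consecutive envelope lines give the roots: for adjacent envelope indices i < j the intersection is x = (a_i − a_j) / (j − i). Reading off the sorted break points: {-6, -3, -2, 4}.
Verification: at each break x_0, at least two indices attain the minimum of min_i(a_i + i · x_0).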